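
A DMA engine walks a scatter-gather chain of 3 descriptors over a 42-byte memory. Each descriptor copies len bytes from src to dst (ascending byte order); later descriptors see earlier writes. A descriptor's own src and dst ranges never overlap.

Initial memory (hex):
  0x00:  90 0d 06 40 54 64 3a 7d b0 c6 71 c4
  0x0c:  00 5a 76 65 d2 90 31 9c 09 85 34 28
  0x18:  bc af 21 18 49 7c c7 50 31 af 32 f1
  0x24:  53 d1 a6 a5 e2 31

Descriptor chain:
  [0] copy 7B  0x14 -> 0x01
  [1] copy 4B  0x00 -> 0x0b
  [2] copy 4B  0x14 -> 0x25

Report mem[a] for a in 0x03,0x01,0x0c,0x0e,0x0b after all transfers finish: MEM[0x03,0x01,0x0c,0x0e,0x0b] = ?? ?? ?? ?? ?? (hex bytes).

  after D0: wrote 7B at 0x01 = 09853428bcaf21
  after D1: wrote 4B at 0x0b = 90098534
  after D2: wrote 4B at 0x25 = 09853428
query mem[0x03]=0x34, mem[0x01]=0x09, mem[0x0c]=0x09, mem[0x0e]=0x34, mem[0x0b]=0x90

MEM[0x03,0x01,0x0c,0x0e,0x0b] = 34 09 09 34 90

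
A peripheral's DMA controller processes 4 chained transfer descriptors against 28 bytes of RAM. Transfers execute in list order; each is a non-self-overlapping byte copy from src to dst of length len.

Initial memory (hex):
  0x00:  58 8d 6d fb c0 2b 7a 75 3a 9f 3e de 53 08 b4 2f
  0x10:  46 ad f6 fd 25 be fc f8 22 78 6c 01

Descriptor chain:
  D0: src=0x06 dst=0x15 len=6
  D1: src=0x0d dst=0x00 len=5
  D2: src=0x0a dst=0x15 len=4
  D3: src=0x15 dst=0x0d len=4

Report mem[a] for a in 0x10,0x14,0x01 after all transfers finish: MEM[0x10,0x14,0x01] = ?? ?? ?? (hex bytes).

  after D0: wrote 6B at 0x15 = 7a753a9f3ede
  after D1: wrote 5B at 0x00 = 08b42f46ad
  after D2: wrote 4B at 0x15 = 3ede5308
  after D3: wrote 4B at 0x0d = 3ede5308
query mem[0x10]=0x08, mem[0x14]=0x25, mem[0x01]=0xb4

MEM[0x10,0x14,0x01] = 08 25 b4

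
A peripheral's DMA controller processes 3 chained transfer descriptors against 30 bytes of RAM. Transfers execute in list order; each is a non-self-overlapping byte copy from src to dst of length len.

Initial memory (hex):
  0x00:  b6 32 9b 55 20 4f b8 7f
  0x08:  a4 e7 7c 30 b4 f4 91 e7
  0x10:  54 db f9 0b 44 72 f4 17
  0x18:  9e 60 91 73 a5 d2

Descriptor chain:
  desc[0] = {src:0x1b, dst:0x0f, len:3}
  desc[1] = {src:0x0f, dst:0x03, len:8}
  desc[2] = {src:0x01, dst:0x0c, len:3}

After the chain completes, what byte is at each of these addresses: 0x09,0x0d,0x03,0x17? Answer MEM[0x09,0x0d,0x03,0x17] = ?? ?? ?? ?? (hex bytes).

MEM[0x09,0x0d,0x03,0x17] = 72 9b 73 17

#0 dst[0x0f+3] := {0x73,0xa5,0xd2}
#1 dst[0x03+8] := {0x73,0xa5,0xd2,0xf9,0x0b,0x44,0x72,0xf4}
#2 dst[0x0c+3] := {0x32,0x9b,0x73}
query mem[0x09]=0x72, mem[0x0d]=0x9b, mem[0x03]=0x73, mem[0x17]=0x17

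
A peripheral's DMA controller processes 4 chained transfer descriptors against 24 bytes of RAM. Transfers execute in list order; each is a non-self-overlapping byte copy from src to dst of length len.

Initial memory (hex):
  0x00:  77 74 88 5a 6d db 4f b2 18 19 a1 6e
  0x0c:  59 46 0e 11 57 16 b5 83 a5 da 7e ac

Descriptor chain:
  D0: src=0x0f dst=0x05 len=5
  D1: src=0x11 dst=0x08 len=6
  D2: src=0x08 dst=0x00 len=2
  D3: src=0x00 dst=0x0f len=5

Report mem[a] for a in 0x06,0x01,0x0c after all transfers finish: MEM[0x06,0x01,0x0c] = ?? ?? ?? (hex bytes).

MEM[0x06,0x01,0x0c] = 57 b5 da

D0: mem[0x05..0x09] <- [11 57 16 b5 83]
D1: mem[0x08..0x0d] <- [16 b5 83 a5 da 7e]
D2: mem[0x00..0x01] <- [16 b5]
D3: mem[0x0f..0x13] <- [16 b5 88 5a 6d]
query mem[0x06]=0x57, mem[0x01]=0xb5, mem[0x0c]=0xda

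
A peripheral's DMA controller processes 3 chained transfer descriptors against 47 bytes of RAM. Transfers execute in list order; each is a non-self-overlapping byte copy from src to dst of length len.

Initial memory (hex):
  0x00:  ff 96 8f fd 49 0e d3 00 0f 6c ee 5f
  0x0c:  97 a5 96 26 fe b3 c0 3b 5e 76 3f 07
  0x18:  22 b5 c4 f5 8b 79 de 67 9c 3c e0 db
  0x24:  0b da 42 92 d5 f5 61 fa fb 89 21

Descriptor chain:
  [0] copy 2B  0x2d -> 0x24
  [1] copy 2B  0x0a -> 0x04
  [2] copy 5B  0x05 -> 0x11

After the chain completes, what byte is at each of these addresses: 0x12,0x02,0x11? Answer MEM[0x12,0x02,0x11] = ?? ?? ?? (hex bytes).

MEM[0x12,0x02,0x11] = d3 8f 5f

D0: mem[0x24..0x25] <- [89 21]
D1: mem[0x04..0x05] <- [ee 5f]
D2: mem[0x11..0x15] <- [5f d3 00 0f 6c]
query mem[0x12]=0xd3, mem[0x02]=0x8f, mem[0x11]=0x5f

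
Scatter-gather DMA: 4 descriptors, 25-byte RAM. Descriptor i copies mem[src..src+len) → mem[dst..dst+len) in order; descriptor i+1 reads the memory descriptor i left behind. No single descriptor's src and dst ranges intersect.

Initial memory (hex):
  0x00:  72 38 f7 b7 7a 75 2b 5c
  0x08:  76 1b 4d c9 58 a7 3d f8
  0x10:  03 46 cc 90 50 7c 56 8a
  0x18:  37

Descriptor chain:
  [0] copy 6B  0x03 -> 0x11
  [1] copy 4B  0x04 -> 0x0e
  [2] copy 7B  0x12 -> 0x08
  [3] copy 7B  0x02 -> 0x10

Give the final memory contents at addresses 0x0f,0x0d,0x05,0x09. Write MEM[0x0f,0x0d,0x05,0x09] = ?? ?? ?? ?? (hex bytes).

#0 dst[0x11+6] := {0xb7,0x7a,0x75,0x2b,0x5c,0x76}
#1 dst[0x0e+4] := {0x7a,0x75,0x2b,0x5c}
#2 dst[0x08+7] := {0x7a,0x75,0x2b,0x5c,0x76,0x8a,0x37}
#3 dst[0x10+7] := {0xf7,0xb7,0x7a,0x75,0x2b,0x5c,0x7a}
query mem[0x0f]=0x75, mem[0x0d]=0x8a, mem[0x05]=0x75, mem[0x09]=0x75

MEM[0x0f,0x0d,0x05,0x09] = 75 8a 75 75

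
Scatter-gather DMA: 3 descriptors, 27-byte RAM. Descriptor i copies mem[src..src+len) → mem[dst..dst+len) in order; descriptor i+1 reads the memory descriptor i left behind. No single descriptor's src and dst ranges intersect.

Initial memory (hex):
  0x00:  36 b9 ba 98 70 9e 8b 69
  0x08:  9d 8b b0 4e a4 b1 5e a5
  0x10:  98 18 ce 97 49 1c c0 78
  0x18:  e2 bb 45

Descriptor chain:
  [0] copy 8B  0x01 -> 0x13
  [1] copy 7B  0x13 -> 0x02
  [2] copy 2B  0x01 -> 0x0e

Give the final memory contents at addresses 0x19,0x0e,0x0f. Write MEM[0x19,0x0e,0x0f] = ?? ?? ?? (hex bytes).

D0: mem[0x13..0x1a] <- [b9 ba 98 70 9e 8b 69 9d]
D1: mem[0x02..0x08] <- [b9 ba 98 70 9e 8b 69]
D2: mem[0x0e..0x0f] <- [b9 b9]
query mem[0x19]=0x69, mem[0x0e]=0xb9, mem[0x0f]=0xb9

MEM[0x19,0x0e,0x0f] = 69 b9 b9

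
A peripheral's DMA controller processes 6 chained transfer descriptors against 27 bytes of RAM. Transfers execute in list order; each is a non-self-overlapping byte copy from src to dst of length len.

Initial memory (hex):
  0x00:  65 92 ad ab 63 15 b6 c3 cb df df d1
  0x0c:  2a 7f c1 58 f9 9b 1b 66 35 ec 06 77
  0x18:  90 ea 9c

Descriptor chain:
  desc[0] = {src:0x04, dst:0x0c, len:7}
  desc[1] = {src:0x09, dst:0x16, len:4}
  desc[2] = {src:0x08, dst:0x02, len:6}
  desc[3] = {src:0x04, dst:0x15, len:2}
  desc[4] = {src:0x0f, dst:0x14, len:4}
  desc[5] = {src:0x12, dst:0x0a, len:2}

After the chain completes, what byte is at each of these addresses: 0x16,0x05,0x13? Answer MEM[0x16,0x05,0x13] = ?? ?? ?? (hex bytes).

MEM[0x16,0x05,0x13] = df d1 66

[0] 0x04->0x0c len=7 : 63 15 b6 c3 cb df df
[1] 0x09->0x16 len=4 : df df d1 63
[2] 0x08->0x02 len=6 : cb df df d1 63 15
[3] 0x04->0x15 len=2 : df d1
[4] 0x0f->0x14 len=4 : c3 cb df df
[5] 0x12->0x0a len=2 : df 66
query mem[0x16]=0xdf, mem[0x05]=0xd1, mem[0x13]=0x66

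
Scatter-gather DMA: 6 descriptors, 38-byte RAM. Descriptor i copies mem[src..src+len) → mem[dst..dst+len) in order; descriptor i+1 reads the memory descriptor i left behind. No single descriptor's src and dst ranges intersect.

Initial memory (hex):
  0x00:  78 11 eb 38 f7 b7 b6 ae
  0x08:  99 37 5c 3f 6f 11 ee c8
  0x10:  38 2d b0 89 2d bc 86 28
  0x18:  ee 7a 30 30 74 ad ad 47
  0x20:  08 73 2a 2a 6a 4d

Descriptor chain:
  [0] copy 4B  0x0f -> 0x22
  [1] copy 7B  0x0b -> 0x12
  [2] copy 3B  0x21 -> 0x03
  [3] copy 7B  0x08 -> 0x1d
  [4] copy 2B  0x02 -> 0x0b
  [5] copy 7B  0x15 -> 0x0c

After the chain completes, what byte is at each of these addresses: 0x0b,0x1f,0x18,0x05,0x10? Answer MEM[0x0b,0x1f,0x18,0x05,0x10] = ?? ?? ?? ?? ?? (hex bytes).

[0] 0x0f->0x22 len=4 : c8 38 2d b0
[1] 0x0b->0x12 len=7 : 3f 6f 11 ee c8 38 2d
[2] 0x21->0x03 len=3 : 73 c8 38
[3] 0x08->0x1d len=7 : 99 37 5c 3f 6f 11 ee
[4] 0x02->0x0b len=2 : eb 73
[5] 0x15->0x0c len=7 : ee c8 38 2d 7a 30 30
query mem[0x0b]=0xeb, mem[0x1f]=0x5c, mem[0x18]=0x2d, mem[0x05]=0x38, mem[0x10]=0x7a

MEM[0x0b,0x1f,0x18,0x05,0x10] = eb 5c 2d 38 7a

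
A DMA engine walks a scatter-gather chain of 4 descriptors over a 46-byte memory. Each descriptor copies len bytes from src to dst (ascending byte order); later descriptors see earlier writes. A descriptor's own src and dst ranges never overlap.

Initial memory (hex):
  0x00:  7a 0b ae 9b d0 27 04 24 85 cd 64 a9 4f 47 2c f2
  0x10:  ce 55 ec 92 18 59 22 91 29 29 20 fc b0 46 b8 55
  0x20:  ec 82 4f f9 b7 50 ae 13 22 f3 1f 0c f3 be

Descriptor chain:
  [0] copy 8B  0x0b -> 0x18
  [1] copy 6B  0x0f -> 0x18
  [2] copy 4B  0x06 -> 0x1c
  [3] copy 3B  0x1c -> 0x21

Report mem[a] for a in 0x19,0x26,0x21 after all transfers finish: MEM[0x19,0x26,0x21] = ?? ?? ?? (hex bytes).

MEM[0x19,0x26,0x21] = ce ae 04

[0] 0x0b->0x18 len=8 : a9 4f 47 2c f2 ce 55 ec
[1] 0x0f->0x18 len=6 : f2 ce 55 ec 92 18
[2] 0x06->0x1c len=4 : 04 24 85 cd
[3] 0x1c->0x21 len=3 : 04 24 85
query mem[0x19]=0xce, mem[0x26]=0xae, mem[0x21]=0x04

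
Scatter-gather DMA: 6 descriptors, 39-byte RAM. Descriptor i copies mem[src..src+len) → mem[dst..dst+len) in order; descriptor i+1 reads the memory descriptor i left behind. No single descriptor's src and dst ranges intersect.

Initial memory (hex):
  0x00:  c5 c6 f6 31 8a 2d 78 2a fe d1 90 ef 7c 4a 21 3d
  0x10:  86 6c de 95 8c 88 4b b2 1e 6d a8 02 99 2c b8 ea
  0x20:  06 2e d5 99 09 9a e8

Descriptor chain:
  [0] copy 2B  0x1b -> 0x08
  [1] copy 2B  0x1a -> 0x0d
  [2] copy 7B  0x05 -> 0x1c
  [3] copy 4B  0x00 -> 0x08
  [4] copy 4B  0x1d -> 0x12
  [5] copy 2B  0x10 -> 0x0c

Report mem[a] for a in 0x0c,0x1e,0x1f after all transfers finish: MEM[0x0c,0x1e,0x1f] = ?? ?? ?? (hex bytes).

  after D0: wrote 2B at 0x08 = 0299
  after D1: wrote 2B at 0x0d = a802
  after D2: wrote 7B at 0x1c = 2d782a029990ef
  after D3: wrote 4B at 0x08 = c5c6f631
  after D4: wrote 4B at 0x12 = 782a0299
  after D5: wrote 2B at 0x0c = 866c
query mem[0x0c]=0x86, mem[0x1e]=0x2a, mem[0x1f]=0x02

MEM[0x0c,0x1e,0x1f] = 86 2a 02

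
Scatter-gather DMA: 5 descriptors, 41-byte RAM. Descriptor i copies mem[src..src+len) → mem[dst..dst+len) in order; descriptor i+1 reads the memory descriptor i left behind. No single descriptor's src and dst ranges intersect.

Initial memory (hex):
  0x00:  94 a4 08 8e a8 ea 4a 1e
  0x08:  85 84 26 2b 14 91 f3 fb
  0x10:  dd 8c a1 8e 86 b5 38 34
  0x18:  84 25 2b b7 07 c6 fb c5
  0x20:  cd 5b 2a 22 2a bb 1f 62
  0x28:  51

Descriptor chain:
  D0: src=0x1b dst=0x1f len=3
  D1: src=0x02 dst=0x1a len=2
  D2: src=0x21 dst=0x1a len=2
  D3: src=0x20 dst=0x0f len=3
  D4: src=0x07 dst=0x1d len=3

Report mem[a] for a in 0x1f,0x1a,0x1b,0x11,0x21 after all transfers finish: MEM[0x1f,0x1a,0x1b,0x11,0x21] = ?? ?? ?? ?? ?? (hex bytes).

MEM[0x1f,0x1a,0x1b,0x11,0x21] = 84 c6 2a 2a c6

[0] 0x1b->0x1f len=3 : b7 07 c6
[1] 0x02->0x1a len=2 : 08 8e
[2] 0x21->0x1a len=2 : c6 2a
[3] 0x20->0x0f len=3 : 07 c6 2a
[4] 0x07->0x1d len=3 : 1e 85 84
query mem[0x1f]=0x84, mem[0x1a]=0xc6, mem[0x1b]=0x2a, mem[0x11]=0x2a, mem[0x21]=0xc6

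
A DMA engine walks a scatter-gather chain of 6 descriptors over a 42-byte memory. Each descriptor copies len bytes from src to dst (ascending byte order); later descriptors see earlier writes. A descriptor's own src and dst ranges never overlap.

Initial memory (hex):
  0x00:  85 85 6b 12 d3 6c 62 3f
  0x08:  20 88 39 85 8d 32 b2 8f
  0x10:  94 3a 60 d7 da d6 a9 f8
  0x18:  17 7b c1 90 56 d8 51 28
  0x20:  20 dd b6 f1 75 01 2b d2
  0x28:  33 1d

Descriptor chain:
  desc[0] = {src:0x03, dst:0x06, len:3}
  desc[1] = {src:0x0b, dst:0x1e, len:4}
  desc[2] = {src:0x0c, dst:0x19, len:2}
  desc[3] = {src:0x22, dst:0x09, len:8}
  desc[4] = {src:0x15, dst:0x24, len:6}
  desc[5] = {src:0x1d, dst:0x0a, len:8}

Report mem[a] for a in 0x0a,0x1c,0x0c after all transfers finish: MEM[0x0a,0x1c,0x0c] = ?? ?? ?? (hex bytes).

[0] 0x03->0x06 len=3 : 12 d3 6c
[1] 0x0b->0x1e len=4 : 85 8d 32 b2
[2] 0x0c->0x19 len=2 : 8d 32
[3] 0x22->0x09 len=8 : b6 f1 75 01 2b d2 33 1d
[4] 0x15->0x24 len=6 : d6 a9 f8 17 8d 32
[5] 0x1d->0x0a len=8 : d8 85 8d 32 b2 b6 f1 d6
query mem[0x0a]=0xd8, mem[0x1c]=0x56, mem[0x0c]=0x8d

MEM[0x0a,0x1c,0x0c] = d8 56 8d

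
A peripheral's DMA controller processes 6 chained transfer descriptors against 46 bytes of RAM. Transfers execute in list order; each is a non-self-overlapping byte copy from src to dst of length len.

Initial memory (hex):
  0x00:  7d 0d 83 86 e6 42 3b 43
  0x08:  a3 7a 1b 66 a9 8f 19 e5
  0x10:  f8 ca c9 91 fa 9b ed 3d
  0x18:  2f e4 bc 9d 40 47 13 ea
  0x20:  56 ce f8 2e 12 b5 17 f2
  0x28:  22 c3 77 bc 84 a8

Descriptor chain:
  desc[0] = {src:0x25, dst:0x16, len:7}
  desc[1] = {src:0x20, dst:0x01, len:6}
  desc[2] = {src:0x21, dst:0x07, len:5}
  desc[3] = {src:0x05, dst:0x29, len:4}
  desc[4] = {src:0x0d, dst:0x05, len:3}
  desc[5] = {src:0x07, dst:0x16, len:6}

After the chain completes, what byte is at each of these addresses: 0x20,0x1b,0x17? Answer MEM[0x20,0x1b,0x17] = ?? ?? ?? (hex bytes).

#0 dst[0x16+7] := {0xb5,0x17,0xf2,0x22,0xc3,0x77,0xbc}
#1 dst[0x01+6] := {0x56,0xce,0xf8,0x2e,0x12,0xb5}
#2 dst[0x07+5] := {0xce,0xf8,0x2e,0x12,0xb5}
#3 dst[0x29+4] := {0x12,0xb5,0xce,0xf8}
#4 dst[0x05+3] := {0x8f,0x19,0xe5}
#5 dst[0x16+6] := {0xe5,0xf8,0x2e,0x12,0xb5,0xa9}
query mem[0x20]=0x56, mem[0x1b]=0xa9, mem[0x17]=0xf8

MEM[0x20,0x1b,0x17] = 56 a9 f8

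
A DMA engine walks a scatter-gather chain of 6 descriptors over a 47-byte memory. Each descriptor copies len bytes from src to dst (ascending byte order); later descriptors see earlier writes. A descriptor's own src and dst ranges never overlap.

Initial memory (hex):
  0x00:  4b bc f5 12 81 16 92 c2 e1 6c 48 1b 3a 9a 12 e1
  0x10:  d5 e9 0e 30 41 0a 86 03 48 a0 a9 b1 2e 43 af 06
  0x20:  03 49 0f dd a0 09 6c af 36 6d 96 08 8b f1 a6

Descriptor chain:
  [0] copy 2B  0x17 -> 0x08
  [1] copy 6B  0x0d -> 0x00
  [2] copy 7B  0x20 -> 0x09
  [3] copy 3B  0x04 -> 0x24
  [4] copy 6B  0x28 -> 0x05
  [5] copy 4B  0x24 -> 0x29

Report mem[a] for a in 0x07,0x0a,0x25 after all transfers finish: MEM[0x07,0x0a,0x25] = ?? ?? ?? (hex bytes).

[0] 0x17->0x08 len=2 : 03 48
[1] 0x0d->0x00 len=6 : 9a 12 e1 d5 e9 0e
[2] 0x20->0x09 len=7 : 03 49 0f dd a0 09 6c
[3] 0x04->0x24 len=3 : e9 0e 92
[4] 0x28->0x05 len=6 : 36 6d 96 08 8b f1
[5] 0x24->0x29 len=4 : e9 0e 92 af
query mem[0x07]=0x96, mem[0x0a]=0xf1, mem[0x25]=0x0e

MEM[0x07,0x0a,0x25] = 96 f1 0e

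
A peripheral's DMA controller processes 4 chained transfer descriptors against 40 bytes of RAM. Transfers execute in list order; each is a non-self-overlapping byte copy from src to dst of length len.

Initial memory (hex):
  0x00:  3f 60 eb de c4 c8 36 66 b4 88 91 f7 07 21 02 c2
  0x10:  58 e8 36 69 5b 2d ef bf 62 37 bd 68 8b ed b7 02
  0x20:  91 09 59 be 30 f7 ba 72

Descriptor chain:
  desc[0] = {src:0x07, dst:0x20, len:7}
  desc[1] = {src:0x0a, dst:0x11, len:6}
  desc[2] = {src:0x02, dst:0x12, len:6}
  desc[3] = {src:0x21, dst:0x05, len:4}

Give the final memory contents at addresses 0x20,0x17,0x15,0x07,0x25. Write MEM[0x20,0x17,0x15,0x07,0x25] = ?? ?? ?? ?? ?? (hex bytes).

  after D0: wrote 7B at 0x20 = 66b48891f70721
  after D1: wrote 6B at 0x11 = 91f7072102c2
  after D2: wrote 6B at 0x12 = ebdec4c83666
  after D3: wrote 4B at 0x05 = b48891f7
query mem[0x20]=0x66, mem[0x17]=0x66, mem[0x15]=0xc8, mem[0x07]=0x91, mem[0x25]=0x07

MEM[0x20,0x17,0x15,0x07,0x25] = 66 66 c8 91 07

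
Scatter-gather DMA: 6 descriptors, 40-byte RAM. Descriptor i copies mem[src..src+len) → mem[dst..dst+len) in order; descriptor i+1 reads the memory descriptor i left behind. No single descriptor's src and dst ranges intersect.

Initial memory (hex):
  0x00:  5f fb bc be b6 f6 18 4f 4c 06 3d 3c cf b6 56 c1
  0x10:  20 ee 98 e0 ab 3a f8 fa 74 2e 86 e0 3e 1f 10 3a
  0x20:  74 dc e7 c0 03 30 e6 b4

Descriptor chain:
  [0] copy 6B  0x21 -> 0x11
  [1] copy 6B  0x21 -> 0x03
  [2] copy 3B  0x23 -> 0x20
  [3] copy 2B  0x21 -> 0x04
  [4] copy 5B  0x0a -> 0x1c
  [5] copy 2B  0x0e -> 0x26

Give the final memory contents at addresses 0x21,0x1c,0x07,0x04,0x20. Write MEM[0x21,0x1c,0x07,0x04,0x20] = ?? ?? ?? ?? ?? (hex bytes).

MEM[0x21,0x1c,0x07,0x04,0x20] = 03 3d 30 03 56

  after D0: wrote 6B at 0x11 = dce7c00330e6
  after D1: wrote 6B at 0x03 = dce7c00330e6
  after D2: wrote 3B at 0x20 = c00330
  after D3: wrote 2B at 0x04 = 0330
  after D4: wrote 5B at 0x1c = 3d3ccfb656
  after D5: wrote 2B at 0x26 = 56c1
query mem[0x21]=0x03, mem[0x1c]=0x3d, mem[0x07]=0x30, mem[0x04]=0x03, mem[0x20]=0x56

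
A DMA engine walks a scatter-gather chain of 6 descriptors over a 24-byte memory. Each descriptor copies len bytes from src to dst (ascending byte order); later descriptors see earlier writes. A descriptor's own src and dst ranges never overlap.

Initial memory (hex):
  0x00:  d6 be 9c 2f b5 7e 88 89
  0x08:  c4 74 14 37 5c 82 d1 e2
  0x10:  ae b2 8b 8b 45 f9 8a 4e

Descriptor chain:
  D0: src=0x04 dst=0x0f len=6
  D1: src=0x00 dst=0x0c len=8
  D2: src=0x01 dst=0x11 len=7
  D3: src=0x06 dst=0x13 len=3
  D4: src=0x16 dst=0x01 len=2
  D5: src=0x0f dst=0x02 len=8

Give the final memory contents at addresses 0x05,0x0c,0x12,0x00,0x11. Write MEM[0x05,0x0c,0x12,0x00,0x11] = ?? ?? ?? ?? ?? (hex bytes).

D0: mem[0x0f..0x14] <- [b5 7e 88 89 c4 74]
D1: mem[0x0c..0x13] <- [d6 be 9c 2f b5 7e 88 89]
D2: mem[0x11..0x17] <- [be 9c 2f b5 7e 88 89]
D3: mem[0x13..0x15] <- [88 89 c4]
D4: mem[0x01..0x02] <- [88 89]
D5: mem[0x02..0x09] <- [2f b5 be 9c 88 89 c4 88]
query mem[0x05]=0x9c, mem[0x0c]=0xd6, mem[0x12]=0x9c, mem[0x00]=0xd6, mem[0x11]=0xbe

MEM[0x05,0x0c,0x12,0x00,0x11] = 9c d6 9c d6 be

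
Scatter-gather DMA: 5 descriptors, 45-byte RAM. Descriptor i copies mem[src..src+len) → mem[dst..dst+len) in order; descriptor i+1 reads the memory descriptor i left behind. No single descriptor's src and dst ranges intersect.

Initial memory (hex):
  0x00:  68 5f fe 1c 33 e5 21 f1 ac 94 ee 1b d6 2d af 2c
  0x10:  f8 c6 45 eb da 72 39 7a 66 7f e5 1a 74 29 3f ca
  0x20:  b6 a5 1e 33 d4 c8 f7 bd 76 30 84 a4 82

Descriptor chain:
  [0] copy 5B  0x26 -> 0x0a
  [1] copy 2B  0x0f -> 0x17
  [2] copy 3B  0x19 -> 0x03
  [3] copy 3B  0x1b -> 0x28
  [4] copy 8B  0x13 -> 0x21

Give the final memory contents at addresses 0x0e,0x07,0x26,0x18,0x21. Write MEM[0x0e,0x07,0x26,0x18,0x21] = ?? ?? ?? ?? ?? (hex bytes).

D0: mem[0x0a..0x0e] <- [f7 bd 76 30 84]
D1: mem[0x17..0x18] <- [2c f8]
D2: mem[0x03..0x05] <- [7f e5 1a]
D3: mem[0x28..0x2a] <- [1a 74 29]
D4: mem[0x21..0x28] <- [eb da 72 39 2c f8 7f e5]
query mem[0x0e]=0x84, mem[0x07]=0xf1, mem[0x26]=0xf8, mem[0x18]=0xf8, mem[0x21]=0xeb

MEM[0x0e,0x07,0x26,0x18,0x21] = 84 f1 f8 f8 eb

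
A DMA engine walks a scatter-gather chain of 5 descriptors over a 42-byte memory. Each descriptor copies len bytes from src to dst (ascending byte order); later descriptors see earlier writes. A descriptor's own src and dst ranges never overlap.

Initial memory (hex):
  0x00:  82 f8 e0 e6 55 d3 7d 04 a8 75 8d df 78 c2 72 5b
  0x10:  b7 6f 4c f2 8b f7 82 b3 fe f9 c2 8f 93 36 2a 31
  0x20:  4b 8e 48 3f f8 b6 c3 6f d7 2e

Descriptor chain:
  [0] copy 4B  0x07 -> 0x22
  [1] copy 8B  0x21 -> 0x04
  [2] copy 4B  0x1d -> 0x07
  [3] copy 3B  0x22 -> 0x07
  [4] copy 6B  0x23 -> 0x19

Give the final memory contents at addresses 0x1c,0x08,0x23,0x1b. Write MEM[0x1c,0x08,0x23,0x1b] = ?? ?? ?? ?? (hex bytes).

MEM[0x1c,0x08,0x23,0x1b] = c3 a8 a8 8d

#0 dst[0x22+4] := {0x04,0xa8,0x75,0x8d}
#1 dst[0x04+8] := {0x8e,0x04,0xa8,0x75,0x8d,0xc3,0x6f,0xd7}
#2 dst[0x07+4] := {0x36,0x2a,0x31,0x4b}
#3 dst[0x07+3] := {0x04,0xa8,0x75}
#4 dst[0x19+6] := {0xa8,0x75,0x8d,0xc3,0x6f,0xd7}
query mem[0x1c]=0xc3, mem[0x08]=0xa8, mem[0x23]=0xa8, mem[0x1b]=0x8d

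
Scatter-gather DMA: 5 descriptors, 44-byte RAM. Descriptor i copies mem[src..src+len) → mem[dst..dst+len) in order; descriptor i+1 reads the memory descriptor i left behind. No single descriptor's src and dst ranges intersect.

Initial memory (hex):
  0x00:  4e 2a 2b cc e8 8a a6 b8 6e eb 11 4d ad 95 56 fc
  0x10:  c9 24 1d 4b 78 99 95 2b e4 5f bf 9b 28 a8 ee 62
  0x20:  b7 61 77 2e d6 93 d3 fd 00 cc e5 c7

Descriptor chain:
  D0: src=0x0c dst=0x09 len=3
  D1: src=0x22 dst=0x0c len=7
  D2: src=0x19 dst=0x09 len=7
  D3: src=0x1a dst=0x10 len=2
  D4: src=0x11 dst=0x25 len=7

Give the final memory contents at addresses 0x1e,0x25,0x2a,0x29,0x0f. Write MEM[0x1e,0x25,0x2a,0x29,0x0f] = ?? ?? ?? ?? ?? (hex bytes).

MEM[0x1e,0x25,0x2a,0x29,0x0f] = ee 9b 95 99 62

#0 dst[0x09+3] := {0xad,0x95,0x56}
#1 dst[0x0c+7] := {0x77,0x2e,0xd6,0x93,0xd3,0xfd,0x00}
#2 dst[0x09+7] := {0x5f,0xbf,0x9b,0x28,0xa8,0xee,0x62}
#3 dst[0x10+2] := {0xbf,0x9b}
#4 dst[0x25+7] := {0x9b,0x00,0x4b,0x78,0x99,0x95,0x2b}
query mem[0x1e]=0xee, mem[0x25]=0x9b, mem[0x2a]=0x95, mem[0x29]=0x99, mem[0x0f]=0x62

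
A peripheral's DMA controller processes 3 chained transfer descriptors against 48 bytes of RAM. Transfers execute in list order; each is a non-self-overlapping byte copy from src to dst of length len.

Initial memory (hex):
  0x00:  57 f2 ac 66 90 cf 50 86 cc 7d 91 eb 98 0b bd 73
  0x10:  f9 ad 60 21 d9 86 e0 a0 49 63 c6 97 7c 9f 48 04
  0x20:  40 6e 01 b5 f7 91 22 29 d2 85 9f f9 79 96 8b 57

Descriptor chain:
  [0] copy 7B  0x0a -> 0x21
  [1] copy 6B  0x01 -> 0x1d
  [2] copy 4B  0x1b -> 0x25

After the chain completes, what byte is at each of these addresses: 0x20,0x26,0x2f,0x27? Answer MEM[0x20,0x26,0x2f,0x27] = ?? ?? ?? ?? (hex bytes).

#0 dst[0x21+7] := {0x91,0xeb,0x98,0x0b,0xbd,0x73,0xf9}
#1 dst[0x1d+6] := {0xf2,0xac,0x66,0x90,0xcf,0x50}
#2 dst[0x25+4] := {0x97,0x7c,0xf2,0xac}
query mem[0x20]=0x90, mem[0x26]=0x7c, mem[0x2f]=0x57, mem[0x27]=0xf2

MEM[0x20,0x26,0x2f,0x27] = 90 7c 57 f2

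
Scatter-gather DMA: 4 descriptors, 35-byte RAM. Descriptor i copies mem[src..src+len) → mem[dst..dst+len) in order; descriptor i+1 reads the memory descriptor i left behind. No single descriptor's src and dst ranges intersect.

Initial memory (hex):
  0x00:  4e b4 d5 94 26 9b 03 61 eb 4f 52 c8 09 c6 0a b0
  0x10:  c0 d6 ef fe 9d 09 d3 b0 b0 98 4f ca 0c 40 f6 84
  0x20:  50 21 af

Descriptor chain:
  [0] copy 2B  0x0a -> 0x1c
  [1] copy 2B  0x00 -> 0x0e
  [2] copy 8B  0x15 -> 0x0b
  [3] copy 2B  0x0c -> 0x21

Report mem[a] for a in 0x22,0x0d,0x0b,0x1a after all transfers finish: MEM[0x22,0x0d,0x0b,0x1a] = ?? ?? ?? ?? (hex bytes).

MEM[0x22,0x0d,0x0b,0x1a] = b0 b0 09 4f

  after D0: wrote 2B at 0x1c = 52c8
  after D1: wrote 2B at 0x0e = 4eb4
  after D2: wrote 8B at 0x0b = 09d3b0b0984fca52
  after D3: wrote 2B at 0x21 = d3b0
query mem[0x22]=0xb0, mem[0x0d]=0xb0, mem[0x0b]=0x09, mem[0x1a]=0x4f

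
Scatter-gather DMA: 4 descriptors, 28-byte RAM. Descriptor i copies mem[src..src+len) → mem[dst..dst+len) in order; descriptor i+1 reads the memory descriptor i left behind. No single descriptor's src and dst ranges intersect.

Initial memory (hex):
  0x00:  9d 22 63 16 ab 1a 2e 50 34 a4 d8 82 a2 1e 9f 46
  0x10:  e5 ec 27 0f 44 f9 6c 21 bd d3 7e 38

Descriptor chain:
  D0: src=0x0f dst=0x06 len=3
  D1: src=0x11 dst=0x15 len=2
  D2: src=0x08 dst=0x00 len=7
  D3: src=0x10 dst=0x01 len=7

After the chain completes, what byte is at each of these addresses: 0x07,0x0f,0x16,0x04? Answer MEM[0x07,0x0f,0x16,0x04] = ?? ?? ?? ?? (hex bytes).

[0] 0x0f->0x06 len=3 : 46 e5 ec
[1] 0x11->0x15 len=2 : ec 27
[2] 0x08->0x00 len=7 : ec a4 d8 82 a2 1e 9f
[3] 0x10->0x01 len=7 : e5 ec 27 0f 44 ec 27
query mem[0x07]=0x27, mem[0x0f]=0x46, mem[0x16]=0x27, mem[0x04]=0x0f

MEM[0x07,0x0f,0x16,0x04] = 27 46 27 0f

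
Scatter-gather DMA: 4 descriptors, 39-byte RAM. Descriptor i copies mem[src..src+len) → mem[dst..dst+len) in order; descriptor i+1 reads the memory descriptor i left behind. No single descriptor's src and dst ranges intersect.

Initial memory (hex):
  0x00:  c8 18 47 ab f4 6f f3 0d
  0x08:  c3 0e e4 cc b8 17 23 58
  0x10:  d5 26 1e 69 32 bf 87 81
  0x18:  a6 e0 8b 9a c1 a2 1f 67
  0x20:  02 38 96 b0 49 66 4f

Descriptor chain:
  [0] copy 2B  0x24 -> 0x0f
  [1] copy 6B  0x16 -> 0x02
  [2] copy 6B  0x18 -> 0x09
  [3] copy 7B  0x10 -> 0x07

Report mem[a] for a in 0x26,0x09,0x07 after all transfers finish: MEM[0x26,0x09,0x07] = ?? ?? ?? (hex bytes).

MEM[0x26,0x09,0x07] = 4f 1e 66

  after D0: wrote 2B at 0x0f = 4966
  after D1: wrote 6B at 0x02 = 8781a6e08b9a
  after D2: wrote 6B at 0x09 = a6e08b9ac1a2
  after D3: wrote 7B at 0x07 = 66261e6932bf87
query mem[0x26]=0x4f, mem[0x09]=0x1e, mem[0x07]=0x66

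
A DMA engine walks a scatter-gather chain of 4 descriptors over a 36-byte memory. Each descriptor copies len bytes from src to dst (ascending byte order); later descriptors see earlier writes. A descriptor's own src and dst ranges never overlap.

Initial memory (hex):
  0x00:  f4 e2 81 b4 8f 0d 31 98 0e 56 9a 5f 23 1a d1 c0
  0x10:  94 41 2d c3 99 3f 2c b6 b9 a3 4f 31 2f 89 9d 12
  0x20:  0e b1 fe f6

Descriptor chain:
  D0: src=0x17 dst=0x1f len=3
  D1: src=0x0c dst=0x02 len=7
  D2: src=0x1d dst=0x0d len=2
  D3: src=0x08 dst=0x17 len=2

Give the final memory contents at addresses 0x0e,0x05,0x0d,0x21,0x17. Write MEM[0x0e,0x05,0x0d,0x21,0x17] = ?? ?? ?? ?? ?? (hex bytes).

D0: mem[0x1f..0x21] <- [b6 b9 a3]
D1: mem[0x02..0x08] <- [23 1a d1 c0 94 41 2d]
D2: mem[0x0d..0x0e] <- [89 9d]
D3: mem[0x17..0x18] <- [2d 56]
query mem[0x0e]=0x9d, mem[0x05]=0xc0, mem[0x0d]=0x89, mem[0x21]=0xa3, mem[0x17]=0x2d

MEM[0x0e,0x05,0x0d,0x21,0x17] = 9d c0 89 a3 2d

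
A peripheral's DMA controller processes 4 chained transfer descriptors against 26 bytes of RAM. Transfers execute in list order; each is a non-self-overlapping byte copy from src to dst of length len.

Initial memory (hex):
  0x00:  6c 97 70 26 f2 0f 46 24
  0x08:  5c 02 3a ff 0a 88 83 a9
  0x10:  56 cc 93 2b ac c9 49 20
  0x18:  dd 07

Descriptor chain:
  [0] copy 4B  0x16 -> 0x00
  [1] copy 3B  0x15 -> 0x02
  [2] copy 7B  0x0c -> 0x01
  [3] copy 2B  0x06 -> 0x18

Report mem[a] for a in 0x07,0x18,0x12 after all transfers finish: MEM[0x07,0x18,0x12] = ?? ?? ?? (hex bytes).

  after D0: wrote 4B at 0x00 = 4920dd07
  after D1: wrote 3B at 0x02 = c94920
  after D2: wrote 7B at 0x01 = 0a8883a956cc93
  after D3: wrote 2B at 0x18 = cc93
query mem[0x07]=0x93, mem[0x18]=0xcc, mem[0x12]=0x93

MEM[0x07,0x18,0x12] = 93 cc 93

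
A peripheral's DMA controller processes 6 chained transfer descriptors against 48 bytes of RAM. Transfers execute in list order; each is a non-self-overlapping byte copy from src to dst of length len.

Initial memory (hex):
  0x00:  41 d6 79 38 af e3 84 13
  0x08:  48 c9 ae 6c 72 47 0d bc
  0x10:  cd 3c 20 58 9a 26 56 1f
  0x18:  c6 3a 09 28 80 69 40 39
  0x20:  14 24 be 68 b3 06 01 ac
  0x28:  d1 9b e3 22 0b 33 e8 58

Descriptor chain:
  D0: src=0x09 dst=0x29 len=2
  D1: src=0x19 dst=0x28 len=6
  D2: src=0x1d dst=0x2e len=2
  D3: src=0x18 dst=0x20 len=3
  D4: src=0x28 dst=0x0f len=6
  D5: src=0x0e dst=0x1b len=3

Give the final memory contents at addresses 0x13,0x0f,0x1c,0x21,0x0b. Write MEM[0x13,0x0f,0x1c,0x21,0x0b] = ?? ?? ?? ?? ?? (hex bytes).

[0] 0x09->0x29 len=2 : c9 ae
[1] 0x19->0x28 len=6 : 3a 09 28 80 69 40
[2] 0x1d->0x2e len=2 : 69 40
[3] 0x18->0x20 len=3 : c6 3a 09
[4] 0x28->0x0f len=6 : 3a 09 28 80 69 40
[5] 0x0e->0x1b len=3 : 0d 3a 09
query mem[0x13]=0x69, mem[0x0f]=0x3a, mem[0x1c]=0x3a, mem[0x21]=0x3a, mem[0x0b]=0x6c

MEM[0x13,0x0f,0x1c,0x21,0x0b] = 69 3a 3a 3a 6c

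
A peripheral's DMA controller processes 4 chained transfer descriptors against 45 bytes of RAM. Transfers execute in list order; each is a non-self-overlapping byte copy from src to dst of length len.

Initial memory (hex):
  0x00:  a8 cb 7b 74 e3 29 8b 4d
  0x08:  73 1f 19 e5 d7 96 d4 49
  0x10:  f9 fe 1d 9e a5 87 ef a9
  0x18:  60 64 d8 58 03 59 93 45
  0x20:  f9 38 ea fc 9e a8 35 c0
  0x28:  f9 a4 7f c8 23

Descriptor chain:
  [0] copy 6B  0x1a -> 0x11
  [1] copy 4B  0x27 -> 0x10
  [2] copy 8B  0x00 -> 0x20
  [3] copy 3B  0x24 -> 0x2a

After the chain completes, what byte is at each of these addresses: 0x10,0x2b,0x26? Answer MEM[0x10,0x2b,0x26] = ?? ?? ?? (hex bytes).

D0: mem[0x11..0x16] <- [d8 58 03 59 93 45]
D1: mem[0x10..0x13] <- [c0 f9 a4 7f]
D2: mem[0x20..0x27] <- [a8 cb 7b 74 e3 29 8b 4d]
D3: mem[0x2a..0x2c] <- [e3 29 8b]
query mem[0x10]=0xc0, mem[0x2b]=0x29, mem[0x26]=0x8b

MEM[0x10,0x2b,0x26] = c0 29 8b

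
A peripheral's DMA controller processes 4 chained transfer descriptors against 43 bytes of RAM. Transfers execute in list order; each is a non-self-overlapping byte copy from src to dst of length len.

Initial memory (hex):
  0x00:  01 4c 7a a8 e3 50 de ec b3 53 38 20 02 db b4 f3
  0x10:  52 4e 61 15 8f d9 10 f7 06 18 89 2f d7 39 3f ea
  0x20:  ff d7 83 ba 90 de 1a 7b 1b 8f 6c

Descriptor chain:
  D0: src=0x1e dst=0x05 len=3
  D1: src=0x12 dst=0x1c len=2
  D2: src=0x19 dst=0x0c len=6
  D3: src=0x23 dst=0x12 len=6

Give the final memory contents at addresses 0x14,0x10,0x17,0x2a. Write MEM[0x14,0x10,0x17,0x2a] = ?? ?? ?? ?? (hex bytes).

#0 dst[0x05+3] := {0x3f,0xea,0xff}
#1 dst[0x1c+2] := {0x61,0x15}
#2 dst[0x0c+6] := {0x18,0x89,0x2f,0x61,0x15,0x3f}
#3 dst[0x12+6] := {0xba,0x90,0xde,0x1a,0x7b,0x1b}
query mem[0x14]=0xde, mem[0x10]=0x15, mem[0x17]=0x1b, mem[0x2a]=0x6c

MEM[0x14,0x10,0x17,0x2a] = de 15 1b 6c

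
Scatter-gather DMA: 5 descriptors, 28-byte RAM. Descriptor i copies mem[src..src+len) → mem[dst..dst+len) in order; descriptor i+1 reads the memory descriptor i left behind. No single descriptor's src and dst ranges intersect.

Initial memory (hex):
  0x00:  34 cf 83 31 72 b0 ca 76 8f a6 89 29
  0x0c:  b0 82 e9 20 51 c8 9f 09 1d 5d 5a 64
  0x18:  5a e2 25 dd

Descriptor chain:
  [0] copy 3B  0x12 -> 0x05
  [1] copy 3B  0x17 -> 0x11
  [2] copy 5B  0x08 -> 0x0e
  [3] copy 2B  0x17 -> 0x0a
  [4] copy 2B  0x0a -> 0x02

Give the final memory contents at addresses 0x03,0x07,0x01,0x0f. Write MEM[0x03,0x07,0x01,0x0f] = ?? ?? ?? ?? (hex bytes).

MEM[0x03,0x07,0x01,0x0f] = 5a 1d cf a6

D0: mem[0x05..0x07] <- [9f 09 1d]
D1: mem[0x11..0x13] <- [64 5a e2]
D2: mem[0x0e..0x12] <- [8f a6 89 29 b0]
D3: mem[0x0a..0x0b] <- [64 5a]
D4: mem[0x02..0x03] <- [64 5a]
query mem[0x03]=0x5a, mem[0x07]=0x1d, mem[0x01]=0xcf, mem[0x0f]=0xa6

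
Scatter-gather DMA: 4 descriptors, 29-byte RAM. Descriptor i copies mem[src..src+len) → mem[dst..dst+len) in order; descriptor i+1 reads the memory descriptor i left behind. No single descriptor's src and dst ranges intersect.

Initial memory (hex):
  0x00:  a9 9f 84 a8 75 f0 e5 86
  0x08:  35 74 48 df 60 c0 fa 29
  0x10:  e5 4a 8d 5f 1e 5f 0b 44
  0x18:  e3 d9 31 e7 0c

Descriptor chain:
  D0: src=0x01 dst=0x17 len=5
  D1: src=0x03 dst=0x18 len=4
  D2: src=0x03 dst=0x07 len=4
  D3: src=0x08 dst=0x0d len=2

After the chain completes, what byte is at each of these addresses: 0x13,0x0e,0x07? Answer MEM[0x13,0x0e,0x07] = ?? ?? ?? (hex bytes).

MEM[0x13,0x0e,0x07] = 5f f0 a8

D0: mem[0x17..0x1b] <- [9f 84 a8 75 f0]
D1: mem[0x18..0x1b] <- [a8 75 f0 e5]
D2: mem[0x07..0x0a] <- [a8 75 f0 e5]
D3: mem[0x0d..0x0e] <- [75 f0]
query mem[0x13]=0x5f, mem[0x0e]=0xf0, mem[0x07]=0xa8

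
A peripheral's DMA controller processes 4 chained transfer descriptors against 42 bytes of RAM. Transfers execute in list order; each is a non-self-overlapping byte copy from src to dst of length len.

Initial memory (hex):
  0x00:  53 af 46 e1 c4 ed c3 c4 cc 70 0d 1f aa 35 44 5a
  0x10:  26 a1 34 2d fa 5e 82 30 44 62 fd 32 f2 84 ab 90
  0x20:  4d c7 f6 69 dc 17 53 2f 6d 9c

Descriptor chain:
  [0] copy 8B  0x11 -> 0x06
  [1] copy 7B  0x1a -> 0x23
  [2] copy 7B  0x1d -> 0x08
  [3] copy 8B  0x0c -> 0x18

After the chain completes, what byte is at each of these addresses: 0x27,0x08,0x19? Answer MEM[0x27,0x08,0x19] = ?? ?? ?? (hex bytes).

MEM[0x27,0x08,0x19] = ab 84 f6

D0: mem[0x06..0x0d] <- [a1 34 2d fa 5e 82 30 44]
D1: mem[0x23..0x29] <- [fd 32 f2 84 ab 90 4d]
D2: mem[0x08..0x0e] <- [84 ab 90 4d c7 f6 fd]
D3: mem[0x18..0x1f] <- [c7 f6 fd 5a 26 a1 34 2d]
query mem[0x27]=0xab, mem[0x08]=0x84, mem[0x19]=0xf6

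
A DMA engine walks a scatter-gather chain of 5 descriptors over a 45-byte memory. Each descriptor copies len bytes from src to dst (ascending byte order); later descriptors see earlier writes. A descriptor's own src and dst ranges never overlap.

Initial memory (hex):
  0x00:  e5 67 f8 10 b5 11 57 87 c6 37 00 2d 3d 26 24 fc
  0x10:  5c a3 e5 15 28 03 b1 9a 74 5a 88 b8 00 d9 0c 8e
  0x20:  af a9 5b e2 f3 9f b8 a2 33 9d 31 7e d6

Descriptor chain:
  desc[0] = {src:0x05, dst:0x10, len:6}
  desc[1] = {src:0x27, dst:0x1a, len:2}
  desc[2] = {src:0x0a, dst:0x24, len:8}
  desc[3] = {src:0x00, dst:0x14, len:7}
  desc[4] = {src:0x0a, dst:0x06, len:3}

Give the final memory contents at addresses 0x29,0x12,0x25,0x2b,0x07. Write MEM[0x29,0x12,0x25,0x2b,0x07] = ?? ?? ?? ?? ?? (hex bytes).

  after D0: wrote 6B at 0x10 = 115787c63700
  after D1: wrote 2B at 0x1a = a233
  after D2: wrote 8B at 0x24 = 002d3d2624fc1157
  after D3: wrote 7B at 0x14 = e567f810b51157
  after D4: wrote 3B at 0x06 = 002d3d
query mem[0x29]=0xfc, mem[0x12]=0x87, mem[0x25]=0x2d, mem[0x2b]=0x57, mem[0x07]=0x2d

MEM[0x29,0x12,0x25,0x2b,0x07] = fc 87 2d 57 2d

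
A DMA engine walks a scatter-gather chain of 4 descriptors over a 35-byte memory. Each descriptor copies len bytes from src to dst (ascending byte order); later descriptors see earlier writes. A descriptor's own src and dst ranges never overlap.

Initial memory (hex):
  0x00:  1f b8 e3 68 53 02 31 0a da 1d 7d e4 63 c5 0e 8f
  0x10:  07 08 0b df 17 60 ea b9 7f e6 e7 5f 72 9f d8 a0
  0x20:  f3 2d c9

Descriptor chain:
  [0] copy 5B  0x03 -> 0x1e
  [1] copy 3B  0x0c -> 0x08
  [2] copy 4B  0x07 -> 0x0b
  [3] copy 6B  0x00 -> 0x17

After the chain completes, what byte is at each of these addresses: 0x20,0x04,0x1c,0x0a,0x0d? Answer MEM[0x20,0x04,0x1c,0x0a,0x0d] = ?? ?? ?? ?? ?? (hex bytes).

MEM[0x20,0x04,0x1c,0x0a,0x0d] = 02 53 02 0e c5

[0] 0x03->0x1e len=5 : 68 53 02 31 0a
[1] 0x0c->0x08 len=3 : 63 c5 0e
[2] 0x07->0x0b len=4 : 0a 63 c5 0e
[3] 0x00->0x17 len=6 : 1f b8 e3 68 53 02
query mem[0x20]=0x02, mem[0x04]=0x53, mem[0x1c]=0x02, mem[0x0a]=0x0e, mem[0x0d]=0xc5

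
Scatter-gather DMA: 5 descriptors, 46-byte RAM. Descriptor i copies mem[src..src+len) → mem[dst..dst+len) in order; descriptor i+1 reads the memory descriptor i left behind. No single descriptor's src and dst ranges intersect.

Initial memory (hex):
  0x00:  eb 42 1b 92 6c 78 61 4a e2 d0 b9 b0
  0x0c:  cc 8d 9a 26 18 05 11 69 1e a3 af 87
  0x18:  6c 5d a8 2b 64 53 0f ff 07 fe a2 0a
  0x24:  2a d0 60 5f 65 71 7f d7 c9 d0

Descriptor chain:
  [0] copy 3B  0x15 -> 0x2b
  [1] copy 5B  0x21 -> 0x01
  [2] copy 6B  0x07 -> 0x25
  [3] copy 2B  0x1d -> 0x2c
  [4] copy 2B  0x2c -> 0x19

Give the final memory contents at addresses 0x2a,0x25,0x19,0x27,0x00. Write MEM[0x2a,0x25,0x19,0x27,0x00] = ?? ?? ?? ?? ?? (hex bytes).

MEM[0x2a,0x25,0x19,0x27,0x00] = cc 4a 53 d0 eb

#0 dst[0x2b+3] := {0xa3,0xaf,0x87}
#1 dst[0x01+5] := {0xfe,0xa2,0x0a,0x2a,0xd0}
#2 dst[0x25+6] := {0x4a,0xe2,0xd0,0xb9,0xb0,0xcc}
#3 dst[0x2c+2] := {0x53,0x0f}
#4 dst[0x19+2] := {0x53,0x0f}
query mem[0x2a]=0xcc, mem[0x25]=0x4a, mem[0x19]=0x53, mem[0x27]=0xd0, mem[0x00]=0xeb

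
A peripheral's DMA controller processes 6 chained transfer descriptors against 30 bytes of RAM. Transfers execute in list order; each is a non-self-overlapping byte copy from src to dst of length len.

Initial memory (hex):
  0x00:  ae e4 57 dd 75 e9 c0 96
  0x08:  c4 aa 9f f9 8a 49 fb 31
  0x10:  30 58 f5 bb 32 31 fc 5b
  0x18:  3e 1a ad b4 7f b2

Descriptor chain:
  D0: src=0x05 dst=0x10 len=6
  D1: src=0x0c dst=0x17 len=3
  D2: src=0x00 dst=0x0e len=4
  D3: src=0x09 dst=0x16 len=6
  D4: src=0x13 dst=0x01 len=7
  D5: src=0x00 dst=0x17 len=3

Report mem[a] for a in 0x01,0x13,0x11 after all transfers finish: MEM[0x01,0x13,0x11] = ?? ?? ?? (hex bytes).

MEM[0x01,0x13,0x11] = c4 c4 dd

#0 dst[0x10+6] := {0xe9,0xc0,0x96,0xc4,0xaa,0x9f}
#1 dst[0x17+3] := {0x8a,0x49,0xfb}
#2 dst[0x0e+4] := {0xae,0xe4,0x57,0xdd}
#3 dst[0x16+6] := {0xaa,0x9f,0xf9,0x8a,0x49,0xae}
#4 dst[0x01+7] := {0xc4,0xaa,0x9f,0xaa,0x9f,0xf9,0x8a}
#5 dst[0x17+3] := {0xae,0xc4,0xaa}
query mem[0x01]=0xc4, mem[0x13]=0xc4, mem[0x11]=0xdd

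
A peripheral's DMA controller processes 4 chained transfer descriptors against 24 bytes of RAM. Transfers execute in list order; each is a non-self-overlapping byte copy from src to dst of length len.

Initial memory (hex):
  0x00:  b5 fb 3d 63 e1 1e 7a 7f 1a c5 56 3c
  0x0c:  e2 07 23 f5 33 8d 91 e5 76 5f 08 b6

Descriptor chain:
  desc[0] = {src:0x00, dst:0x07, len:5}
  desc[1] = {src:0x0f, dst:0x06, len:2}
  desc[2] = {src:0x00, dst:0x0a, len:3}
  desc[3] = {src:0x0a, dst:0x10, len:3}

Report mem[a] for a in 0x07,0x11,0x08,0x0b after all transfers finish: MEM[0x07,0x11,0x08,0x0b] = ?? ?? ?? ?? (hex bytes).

[0] 0x00->0x07 len=5 : b5 fb 3d 63 e1
[1] 0x0f->0x06 len=2 : f5 33
[2] 0x00->0x0a len=3 : b5 fb 3d
[3] 0x0a->0x10 len=3 : b5 fb 3d
query mem[0x07]=0x33, mem[0x11]=0xfb, mem[0x08]=0xfb, mem[0x0b]=0xfb

MEM[0x07,0x11,0x08,0x0b] = 33 fb fb fb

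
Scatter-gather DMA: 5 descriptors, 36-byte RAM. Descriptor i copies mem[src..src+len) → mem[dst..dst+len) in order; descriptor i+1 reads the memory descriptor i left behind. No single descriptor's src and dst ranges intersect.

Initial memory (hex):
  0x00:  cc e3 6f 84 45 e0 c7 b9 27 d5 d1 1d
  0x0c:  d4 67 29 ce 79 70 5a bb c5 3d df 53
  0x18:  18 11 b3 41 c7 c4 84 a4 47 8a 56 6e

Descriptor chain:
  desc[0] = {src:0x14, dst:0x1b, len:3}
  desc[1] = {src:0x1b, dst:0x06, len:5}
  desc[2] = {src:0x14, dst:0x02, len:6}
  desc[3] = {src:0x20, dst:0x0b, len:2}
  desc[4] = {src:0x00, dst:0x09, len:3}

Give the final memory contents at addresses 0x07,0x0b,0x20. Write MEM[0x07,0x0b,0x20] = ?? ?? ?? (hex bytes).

MEM[0x07,0x0b,0x20] = 11 c5 47

[0] 0x14->0x1b len=3 : c5 3d df
[1] 0x1b->0x06 len=5 : c5 3d df 84 a4
[2] 0x14->0x02 len=6 : c5 3d df 53 18 11
[3] 0x20->0x0b len=2 : 47 8a
[4] 0x00->0x09 len=3 : cc e3 c5
query mem[0x07]=0x11, mem[0x0b]=0xc5, mem[0x20]=0x47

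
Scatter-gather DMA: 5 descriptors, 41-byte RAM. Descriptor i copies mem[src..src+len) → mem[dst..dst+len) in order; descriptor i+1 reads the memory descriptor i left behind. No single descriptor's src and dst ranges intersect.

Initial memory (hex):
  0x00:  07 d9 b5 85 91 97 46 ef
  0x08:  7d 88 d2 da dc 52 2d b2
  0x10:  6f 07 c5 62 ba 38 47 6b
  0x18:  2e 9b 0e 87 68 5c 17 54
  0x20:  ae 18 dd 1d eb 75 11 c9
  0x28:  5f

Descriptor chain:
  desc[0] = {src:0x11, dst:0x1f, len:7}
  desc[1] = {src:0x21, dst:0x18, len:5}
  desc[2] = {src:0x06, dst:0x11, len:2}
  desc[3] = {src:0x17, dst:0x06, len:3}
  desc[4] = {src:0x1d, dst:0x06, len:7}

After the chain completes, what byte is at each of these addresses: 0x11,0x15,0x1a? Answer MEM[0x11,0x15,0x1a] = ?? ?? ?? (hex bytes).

MEM[0x11,0x15,0x1a] = 46 38 38

[0] 0x11->0x1f len=7 : 07 c5 62 ba 38 47 6b
[1] 0x21->0x18 len=5 : 62 ba 38 47 6b
[2] 0x06->0x11 len=2 : 46 ef
[3] 0x17->0x06 len=3 : 6b 62 ba
[4] 0x1d->0x06 len=7 : 5c 17 07 c5 62 ba 38
query mem[0x11]=0x46, mem[0x15]=0x38, mem[0x1a]=0x38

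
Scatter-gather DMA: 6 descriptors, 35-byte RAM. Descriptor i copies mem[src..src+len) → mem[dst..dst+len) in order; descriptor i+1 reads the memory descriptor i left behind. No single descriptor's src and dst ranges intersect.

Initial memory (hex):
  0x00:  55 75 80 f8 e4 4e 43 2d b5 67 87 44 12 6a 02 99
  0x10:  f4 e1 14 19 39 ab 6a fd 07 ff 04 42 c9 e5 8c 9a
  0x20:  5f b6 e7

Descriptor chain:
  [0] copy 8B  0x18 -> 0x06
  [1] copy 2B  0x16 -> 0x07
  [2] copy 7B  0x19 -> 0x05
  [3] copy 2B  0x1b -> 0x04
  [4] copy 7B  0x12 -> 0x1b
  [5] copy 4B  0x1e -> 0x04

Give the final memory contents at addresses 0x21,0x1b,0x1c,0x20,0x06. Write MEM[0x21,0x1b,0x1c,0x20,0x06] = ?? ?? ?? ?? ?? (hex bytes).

MEM[0x21,0x1b,0x1c,0x20,0x06] = 07 14 19 fd fd

  after D0: wrote 8B at 0x06 = 07ff0442c9e58c9a
  after D1: wrote 2B at 0x07 = 6afd
  after D2: wrote 7B at 0x05 = ff0442c9e58c9a
  after D3: wrote 2B at 0x04 = 42c9
  after D4: wrote 7B at 0x1b = 141939ab6afd07
  after D5: wrote 4B at 0x04 = ab6afd07
query mem[0x21]=0x07, mem[0x1b]=0x14, mem[0x1c]=0x19, mem[0x20]=0xfd, mem[0x06]=0xfd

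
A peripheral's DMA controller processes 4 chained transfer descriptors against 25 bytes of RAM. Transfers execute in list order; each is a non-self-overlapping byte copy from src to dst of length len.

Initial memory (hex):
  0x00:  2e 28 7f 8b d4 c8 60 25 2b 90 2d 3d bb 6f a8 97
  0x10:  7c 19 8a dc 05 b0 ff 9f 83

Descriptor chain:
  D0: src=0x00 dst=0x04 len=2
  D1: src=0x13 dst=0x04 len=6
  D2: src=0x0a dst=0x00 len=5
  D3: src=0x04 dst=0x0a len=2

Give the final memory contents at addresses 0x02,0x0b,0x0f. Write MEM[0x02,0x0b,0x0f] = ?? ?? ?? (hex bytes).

D0: mem[0x04..0x05] <- [2e 28]
D1: mem[0x04..0x09] <- [dc 05 b0 ff 9f 83]
D2: mem[0x00..0x04] <- [2d 3d bb 6f a8]
D3: mem[0x0a..0x0b] <- [a8 05]
query mem[0x02]=0xbb, mem[0x0b]=0x05, mem[0x0f]=0x97

MEM[0x02,0x0b,0x0f] = bb 05 97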